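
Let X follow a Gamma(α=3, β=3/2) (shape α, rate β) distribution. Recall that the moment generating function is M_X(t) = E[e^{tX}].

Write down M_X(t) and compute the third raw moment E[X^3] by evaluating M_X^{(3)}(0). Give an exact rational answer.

E[X^3] = D^3[M](0) = 160/9

M_X(t) = 27/(8*(3/2 - t)^3)
D^3[M](t) = 12960/(64*t^6 - 576*t^5 + 2160*t^4 - 4320*t^3 + 4860*t^2 - 2916*t + 729)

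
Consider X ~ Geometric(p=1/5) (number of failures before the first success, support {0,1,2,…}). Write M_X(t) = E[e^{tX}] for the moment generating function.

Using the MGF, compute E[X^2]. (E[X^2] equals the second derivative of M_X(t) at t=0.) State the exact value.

M_X(t) = 1/(5*(1 - 4*e^(t)/5))
D^2[M](t) = (-16*e^(2*t) - 20*e^(t))/(64*e^(3*t) - 240*e^(2*t) + 300*e^(t) - 125)

E[X^2] = D^2[M](0) = 36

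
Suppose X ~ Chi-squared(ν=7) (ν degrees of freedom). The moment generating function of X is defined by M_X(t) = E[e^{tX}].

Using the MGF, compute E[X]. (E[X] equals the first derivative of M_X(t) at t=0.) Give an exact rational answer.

M_X(t) = (1 - 2*t)^(-7/2)
M^(1)(t) = 7/(16*t^4*√(1 - 2*t) - 32*t^3*√(1 - 2*t) + 24*t^2*√(1 - 2*t) - 8*t*√(1 - 2*t) + √(1 - 2*t))

E[X] = M^(1)(0) = 7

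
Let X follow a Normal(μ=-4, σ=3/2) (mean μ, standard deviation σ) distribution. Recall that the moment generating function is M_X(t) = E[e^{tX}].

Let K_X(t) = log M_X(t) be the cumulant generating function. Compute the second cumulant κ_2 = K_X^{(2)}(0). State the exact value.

M_X(t) = e^(9*t^2/8 - 4*t)
K_X(t) = log M_X(t) = 9*t^2/8 - 4*t
K^(2)(t) = 9/4

κ_2 = K^(2)(0) = 9/4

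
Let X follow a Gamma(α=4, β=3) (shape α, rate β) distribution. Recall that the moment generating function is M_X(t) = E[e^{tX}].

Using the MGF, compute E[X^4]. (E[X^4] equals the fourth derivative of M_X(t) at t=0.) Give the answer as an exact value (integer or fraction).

E[X^4] = M^(4)(0) = 280/27

M_X(t) = 81/(3 - t)^4
M^(4)(t) = 68040/(t^8 - 24*t^7 + 252*t^6 - 1512*t^5 + 5670*t^4 - 13608*t^3 + 20412*t^2 - 17496*t + 6561)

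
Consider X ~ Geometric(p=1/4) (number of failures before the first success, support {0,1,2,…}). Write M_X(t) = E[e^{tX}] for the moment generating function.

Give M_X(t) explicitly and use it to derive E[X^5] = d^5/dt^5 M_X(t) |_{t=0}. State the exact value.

E[X^5] = D^5[M](0) = 52923

M_X(t) = 1/(4*(1 - 3*e^(t)/4))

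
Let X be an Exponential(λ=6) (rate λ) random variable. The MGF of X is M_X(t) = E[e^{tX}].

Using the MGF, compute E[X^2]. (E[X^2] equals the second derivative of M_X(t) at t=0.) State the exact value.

E[X^2] = D^2[M](0) = 1/18

M_X(t) = 6/(6 - t)
D^2[M](t) = -12/(t^3 - 18*t^2 + 108*t - 216)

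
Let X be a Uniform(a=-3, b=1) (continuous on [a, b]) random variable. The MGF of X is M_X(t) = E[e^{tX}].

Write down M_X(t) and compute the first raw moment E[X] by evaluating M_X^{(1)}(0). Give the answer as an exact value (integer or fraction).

M_X(t) = (e^(t) - e^(-3*t))/(4*t)
M^(1)(t) = (t*e^(4*t) + 3*t - e^(4*t) + 1)*e^(-3*t)/(4*t^2)

E[X] = M^(1)(0) = -1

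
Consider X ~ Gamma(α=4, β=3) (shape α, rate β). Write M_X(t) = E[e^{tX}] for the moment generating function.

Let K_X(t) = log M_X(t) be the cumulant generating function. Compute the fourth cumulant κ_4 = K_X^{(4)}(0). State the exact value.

κ_4 = D^4[K](0) = 8/27

M_X(t) = 81/(3 - t)^4
K_X(t) = log M_X(t) = -4*log(3 - t) + 4*log(3)
D^4[K](t) = 24/(t^4 - 12*t^3 + 54*t^2 - 108*t + 81)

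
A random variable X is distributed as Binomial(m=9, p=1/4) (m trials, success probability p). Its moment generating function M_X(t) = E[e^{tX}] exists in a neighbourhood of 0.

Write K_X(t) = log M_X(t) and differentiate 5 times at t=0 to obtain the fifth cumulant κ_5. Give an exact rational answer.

M_X(t) = (e^(t)/4 + 3/4)^9
K_X(t) = log M_X(t) = 9*log(e^(t)/4 + 3/4)
D^5[K](t) = (-27*e^(4*t) + 891*e^(3*t) - 2673*e^(2*t) + 729*e^(t))/(e^(5*t) + 15*e^(4*t) + 90*e^(3*t) + 270*e^(2*t) + 405*e^(t) + 243)

κ_5 = D^5[K](0) = -135/128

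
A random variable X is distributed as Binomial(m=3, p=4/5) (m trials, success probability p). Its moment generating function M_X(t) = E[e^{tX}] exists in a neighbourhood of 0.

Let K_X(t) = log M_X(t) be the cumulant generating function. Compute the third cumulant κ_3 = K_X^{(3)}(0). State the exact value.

M_X(t) = (4*e^(t)/5 + 1/5)^3
K_X(t) = log M_X(t) = 3*log(4*e^(t)/5 + 1/5)
K′(t) = 12*e^(t)/(4*e^(t) + 1)
K′′(t) = 12*e^(t)/(16*e^(2*t) + 8*e^(t) + 1)
K′′′(t) = (-48*e^(2*t) + 12*e^(t))/(64*e^(3*t) + 48*e^(2*t) + 12*e^(t) + 1)

κ_3 = K′′′(0) = -36/125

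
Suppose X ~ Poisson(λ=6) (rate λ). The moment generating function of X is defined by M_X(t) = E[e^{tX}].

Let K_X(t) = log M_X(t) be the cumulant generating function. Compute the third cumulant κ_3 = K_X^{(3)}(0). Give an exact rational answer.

M_X(t) = e^(6*e^(t) - 6)
K_X(t) = log M_X(t) = 6*e^(t) - 6
D^3[K](t) = 6*e^(t)

κ_3 = D^3[K](0) = 6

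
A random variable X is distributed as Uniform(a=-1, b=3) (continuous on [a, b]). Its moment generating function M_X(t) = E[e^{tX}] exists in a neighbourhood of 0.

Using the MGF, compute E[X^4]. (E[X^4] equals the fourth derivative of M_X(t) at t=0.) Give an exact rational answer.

M_X(t) = (e^(3*t) - e^(-t))/(4*t)
D^4[M](t) = (81*t^4*e^(4*t) - t^4 - 108*t^3*e^(4*t) - 4*t^3 + 108*t^2*e^(4*t) - 12*t^2 - 72*t*e^(4*t) - 24*t + 24*e^(4*t) - 24)*e^(-t)/(4*t^5)

E[X^4] = D^4[M](0) = 61/5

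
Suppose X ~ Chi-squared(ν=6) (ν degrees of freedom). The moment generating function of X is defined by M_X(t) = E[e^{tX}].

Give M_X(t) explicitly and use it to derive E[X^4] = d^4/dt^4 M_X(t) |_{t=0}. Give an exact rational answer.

M_X(t) = (1 - 2*t)^(-3)
M^(4)(t) = -5760/(128*t^7 - 448*t^6 + 672*t^5 - 560*t^4 + 280*t^3 - 84*t^2 + 14*t - 1)

E[X^4] = M^(4)(0) = 5760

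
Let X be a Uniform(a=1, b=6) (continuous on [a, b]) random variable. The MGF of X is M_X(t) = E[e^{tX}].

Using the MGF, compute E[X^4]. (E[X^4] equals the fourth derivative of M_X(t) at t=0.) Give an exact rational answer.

E[X^4] = M^(4)(0) = 311

M_X(t) = (e^(6*t) - e^(t))/(5*t)
M^(4)(t) = (1296*t^4*e^(6*t) - t^4*e^(t) - 864*t^3*e^(6*t) + 4*t^3*e^(t) + 432*t^2*e^(6*t) - 12*t^2*e^(t) - 144*t*e^(6*t) + 24*t*e^(t) + 24*e^(6*t) - 24*e^(t))/(5*t^5)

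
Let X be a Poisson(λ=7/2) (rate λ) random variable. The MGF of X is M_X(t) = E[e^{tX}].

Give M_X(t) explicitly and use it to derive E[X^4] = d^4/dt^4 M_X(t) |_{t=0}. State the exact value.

E[X^4] = D^4[M](0) = 7945/16

M_X(t) = e^(7*e^(t)/2 - 7/2)
D^4[M](t) = (2401*e^(4*t)*e^(7*e^(t)/2) + 4116*e^(3*t)*e^(7*e^(t)/2) + 1372*e^(2*t)*e^(7*e^(t)/2) + 56*e^(t)*e^(7*e^(t)/2))*e^(-7/2)/16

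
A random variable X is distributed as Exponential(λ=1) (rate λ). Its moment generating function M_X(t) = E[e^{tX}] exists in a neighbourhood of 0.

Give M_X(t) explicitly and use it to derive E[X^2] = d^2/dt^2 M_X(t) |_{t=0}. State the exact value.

M_X(t) = 1/(1 - t)
M′(t) = 1/(t^2 - 2*t + 1)
M′′(t) = -2/(t^3 - 3*t^2 + 3*t - 1)

E[X^2] = M′′(0) = 2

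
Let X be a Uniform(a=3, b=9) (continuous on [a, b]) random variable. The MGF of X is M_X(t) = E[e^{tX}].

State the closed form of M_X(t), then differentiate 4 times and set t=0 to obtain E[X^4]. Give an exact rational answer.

E[X^4] = D^4[M](0) = 9801/5

M_X(t) = (e^(9*t) - e^(3*t))/(6*t)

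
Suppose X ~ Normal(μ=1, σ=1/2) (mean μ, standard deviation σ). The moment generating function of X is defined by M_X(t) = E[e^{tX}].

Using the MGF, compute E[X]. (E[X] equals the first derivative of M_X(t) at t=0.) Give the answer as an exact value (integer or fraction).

E[X] = M′(0) = 1

M_X(t) = e^(t^2/8 + t)
M′(t) = t*e^(t)*e^(t^2/8)/4 + e^(t)*e^(t^2/8)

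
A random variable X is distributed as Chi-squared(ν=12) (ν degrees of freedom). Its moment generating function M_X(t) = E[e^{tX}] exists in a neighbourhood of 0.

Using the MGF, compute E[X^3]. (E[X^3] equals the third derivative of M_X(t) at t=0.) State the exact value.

M_X(t) = (1 - 2*t)^(-6)
D^3[M](t) = -2688/(512*t^9 - 2304*t^8 + 4608*t^7 - 5376*t^6 + 4032*t^5 - 2016*t^4 + 672*t^3 - 144*t^2 + 18*t - 1)

E[X^3] = D^3[M](0) = 2688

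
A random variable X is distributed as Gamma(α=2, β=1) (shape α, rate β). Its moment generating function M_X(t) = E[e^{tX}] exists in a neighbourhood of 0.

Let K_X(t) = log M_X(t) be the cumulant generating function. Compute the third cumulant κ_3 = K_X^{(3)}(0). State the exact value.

κ_3 = K^(3)(0) = 4

M_X(t) = (1 - t)^(-2)
K_X(t) = log M_X(t) = -2*log(1 - t)
K^(3)(t) = -4/(t^3 - 3*t^2 + 3*t - 1)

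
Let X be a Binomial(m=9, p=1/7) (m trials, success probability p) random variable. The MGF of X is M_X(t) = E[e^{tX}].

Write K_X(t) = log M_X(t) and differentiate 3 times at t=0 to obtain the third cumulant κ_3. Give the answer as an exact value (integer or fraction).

κ_3 = d^3K/dt^3 |_{t=0} = 270/343

M_X(t) = (e^(t)/7 + 6/7)^9
K_X(t) = log M_X(t) = 9*log(e^(t)/7 + 6/7)
dK/dt = 9*e^(t)/(e^(t) + 6)
d^2K/dt^2 = 54*e^(t)/(e^(2*t) + 12*e^(t) + 36)
d^3K/dt^3 = (-54*e^(2*t) + 324*e^(t))/(e^(3*t) + 18*e^(2*t) + 108*e^(t) + 216)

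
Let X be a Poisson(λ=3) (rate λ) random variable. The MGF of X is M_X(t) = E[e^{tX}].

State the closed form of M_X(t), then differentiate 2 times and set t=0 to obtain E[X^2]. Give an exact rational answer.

M_X(t) = e^(3*e^(t) - 3)
M^(2)(t) = (9*e^(2*t)*e^(3*e^(t)) + 3*e^(t)*e^(3*e^(t)))*e^(-3)

E[X^2] = M^(2)(0) = 12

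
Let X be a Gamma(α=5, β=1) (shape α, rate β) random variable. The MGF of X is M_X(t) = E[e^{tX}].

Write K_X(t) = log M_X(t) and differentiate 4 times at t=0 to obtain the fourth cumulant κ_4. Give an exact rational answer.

κ_4 = K^(4)(0) = 30

M_X(t) = (1 - t)^(-5)
K_X(t) = log M_X(t) = -5*log(1 - t)
K^(4)(t) = 30/(t^4 - 4*t^3 + 6*t^2 - 4*t + 1)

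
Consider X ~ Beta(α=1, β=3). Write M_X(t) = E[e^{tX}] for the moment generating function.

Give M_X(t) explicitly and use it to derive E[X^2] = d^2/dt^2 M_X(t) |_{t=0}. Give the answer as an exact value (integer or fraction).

M_X(t) = ₁F₁(1; 4; t)
M^(2)(t) = ₁F₁(3; 6; t)/10

E[X^2] = M^(2)(0) = 1/10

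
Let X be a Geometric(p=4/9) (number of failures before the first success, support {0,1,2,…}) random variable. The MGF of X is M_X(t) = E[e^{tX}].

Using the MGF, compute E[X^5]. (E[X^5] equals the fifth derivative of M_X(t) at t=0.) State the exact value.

M_X(t) = 4/(9*(1 - 5*e^(t)/9))

E[X^5] = D^5[M](0) = 165535/128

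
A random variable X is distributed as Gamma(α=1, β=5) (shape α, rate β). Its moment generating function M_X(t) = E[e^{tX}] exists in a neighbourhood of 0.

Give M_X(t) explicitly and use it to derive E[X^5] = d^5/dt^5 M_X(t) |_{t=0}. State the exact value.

M_X(t) = 5/(5 - t)
dM/dt = 5/(t^2 - 10*t + 25)
d^2M/dt^2 = -10/(t^3 - 15*t^2 + 75*t - 125)
d^3M/dt^3 = 30/(t^4 - 20*t^3 + 150*t^2 - 500*t + 625)
d^4M/dt^4 = -120/(t^5 - 25*t^4 + 250*t^3 - 1250*t^2 + 3125*t - 3125)
d^5M/dt^5 = 600/(t^6 - 30*t^5 + 375*t^4 - 2500*t^3 + 9375*t^2 - 18750*t + 15625)

E[X^5] = d^5M/dt^5 |_{t=0} = 24/625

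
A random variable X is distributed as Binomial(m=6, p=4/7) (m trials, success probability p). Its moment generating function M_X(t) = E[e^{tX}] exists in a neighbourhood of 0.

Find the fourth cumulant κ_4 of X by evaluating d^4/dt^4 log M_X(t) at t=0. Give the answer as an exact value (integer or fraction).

κ_4 = K′′′′(0) = -1656/2401

M_X(t) = (4*e^(t)/7 + 3/7)^6
K_X(t) = log M_X(t) = 6*log(4*e^(t)/7 + 3/7)
K′(t) = 24*e^(t)/(4*e^(t) + 3)
K′′(t) = 72*e^(t)/(16*e^(2*t) + 24*e^(t) + 9)
K′′′(t) = (-288*e^(2*t) + 216*e^(t))/(64*e^(3*t) + 144*e^(2*t) + 108*e^(t) + 27)
K′′′′(t) = (1152*e^(3*t) - 3456*e^(2*t) + 648*e^(t))/(256*e^(4*t) + 768*e^(3*t) + 864*e^(2*t) + 432*e^(t) + 81)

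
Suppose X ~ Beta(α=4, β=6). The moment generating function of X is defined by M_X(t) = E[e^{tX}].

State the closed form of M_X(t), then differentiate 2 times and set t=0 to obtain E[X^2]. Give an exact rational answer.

M_X(t) = ₁F₁(4; 10; t)
D^2[M](t) = 2*₁F₁(6; 12; t)/11

E[X^2] = D^2[M](0) = 2/11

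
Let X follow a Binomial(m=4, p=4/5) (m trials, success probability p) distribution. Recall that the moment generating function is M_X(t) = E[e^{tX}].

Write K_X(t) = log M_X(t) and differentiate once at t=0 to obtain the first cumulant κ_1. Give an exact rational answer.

κ_1 = D[K](0) = 16/5

M_X(t) = (4*e^(t)/5 + 1/5)^4
K_X(t) = log M_X(t) = 4*log(4*e^(t)/5 + 1/5)
D[K](t) = 16*e^(t)/(4*e^(t) + 1)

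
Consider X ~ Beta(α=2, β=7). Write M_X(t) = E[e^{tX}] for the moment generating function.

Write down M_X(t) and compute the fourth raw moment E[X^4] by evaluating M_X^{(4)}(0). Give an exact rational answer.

M_X(t) = ₁F₁(2; 9; t)
M^(4)(t) = ₁F₁(6; 13; t)/99

E[X^4] = M^(4)(0) = 1/99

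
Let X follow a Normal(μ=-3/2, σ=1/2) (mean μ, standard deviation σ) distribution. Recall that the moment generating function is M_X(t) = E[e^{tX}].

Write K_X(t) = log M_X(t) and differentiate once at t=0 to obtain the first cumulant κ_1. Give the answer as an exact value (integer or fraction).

M_X(t) = e^(t^2/8 - 3*t/2)
K_X(t) = log M_X(t) = t^2/8 - 3*t/2
K′(t) = t/4 - 3/2

κ_1 = K′(0) = -3/2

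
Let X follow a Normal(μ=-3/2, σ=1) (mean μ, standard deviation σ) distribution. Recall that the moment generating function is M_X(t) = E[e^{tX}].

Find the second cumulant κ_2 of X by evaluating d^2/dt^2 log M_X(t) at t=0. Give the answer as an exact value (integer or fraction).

M_X(t) = e^(t^2/2 - 3*t/2)
K_X(t) = log M_X(t) = t^2/2 - 3*t/2
K^(2)(t) = 1

κ_2 = K^(2)(0) = 1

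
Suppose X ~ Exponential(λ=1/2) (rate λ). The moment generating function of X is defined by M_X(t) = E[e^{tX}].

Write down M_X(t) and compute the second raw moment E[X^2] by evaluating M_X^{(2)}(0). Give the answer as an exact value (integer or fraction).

M_X(t) = 1/(2*(1/2 - t))
dM/dt = 2/(4*t^2 - 4*t + 1)
d^2M/dt^2 = -8/(8*t^3 - 12*t^2 + 6*t - 1)

E[X^2] = d^2M/dt^2 |_{t=0} = 8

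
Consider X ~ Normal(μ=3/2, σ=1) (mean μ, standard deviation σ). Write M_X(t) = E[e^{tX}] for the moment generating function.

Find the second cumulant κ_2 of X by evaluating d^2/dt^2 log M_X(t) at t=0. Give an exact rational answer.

M_X(t) = e^(t^2/2 + 3*t/2)
K_X(t) = log M_X(t) = t^2/2 + 3*t/2
D^2[K](t) = 1

κ_2 = D^2[K](0) = 1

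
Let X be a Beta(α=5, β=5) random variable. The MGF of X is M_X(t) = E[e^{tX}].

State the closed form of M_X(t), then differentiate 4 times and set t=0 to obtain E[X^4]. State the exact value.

E[X^4] = M^(4)(0) = 14/143

M_X(t) = ₁F₁(5; 10; t)
M^(4)(t) = 14*₁F₁(9; 14; t)/143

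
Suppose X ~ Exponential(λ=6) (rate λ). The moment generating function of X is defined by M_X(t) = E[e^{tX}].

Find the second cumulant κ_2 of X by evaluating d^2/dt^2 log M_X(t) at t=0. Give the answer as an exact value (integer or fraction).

κ_2 = K′′(0) = 1/36

M_X(t) = 6/(6 - t)
K_X(t) = log M_X(t) = -log(6 - t) + log(6)
K′(t) = -1/(t - 6)
K′′(t) = 1/(t^2 - 12*t + 36)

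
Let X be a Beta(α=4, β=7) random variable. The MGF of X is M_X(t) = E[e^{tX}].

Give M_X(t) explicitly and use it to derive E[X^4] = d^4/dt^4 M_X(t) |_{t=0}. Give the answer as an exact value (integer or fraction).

E[X^4] = M′′′′(0) = 5/143

M_X(t) = ₁F₁(4; 11; t)
M′(t) = 4*₁F₁(5; 12; t)/11
M′′(t) = 5*₁F₁(6; 13; t)/33
M′′′(t) = 10*₁F₁(7; 14; t)/143
M′′′′(t) = 5*₁F₁(8; 15; t)/143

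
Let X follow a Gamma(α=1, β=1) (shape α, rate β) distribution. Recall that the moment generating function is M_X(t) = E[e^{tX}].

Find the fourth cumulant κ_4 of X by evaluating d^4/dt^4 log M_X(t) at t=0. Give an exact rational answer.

M_X(t) = 1/(1 - t)
K_X(t) = log M_X(t) = -log(1 - t)
dK/dt = -1/(t - 1)
d^2K/dt^2 = 1/(t^2 - 2*t + 1)
d^3K/dt^3 = -2/(t^3 - 3*t^2 + 3*t - 1)
d^4K/dt^4 = 6/(t^4 - 4*t^3 + 6*t^2 - 4*t + 1)

κ_4 = d^4K/dt^4 |_{t=0} = 6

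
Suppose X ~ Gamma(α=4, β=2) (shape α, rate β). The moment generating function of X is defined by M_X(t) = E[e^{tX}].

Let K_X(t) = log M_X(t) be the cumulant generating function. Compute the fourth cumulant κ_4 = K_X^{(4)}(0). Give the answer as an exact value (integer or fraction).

κ_4 = K^(4)(0) = 3/2

M_X(t) = 16/(2 - t)^4
K_X(t) = log M_X(t) = -4*log(2 - t) + 4*log(2)
K^(4)(t) = 24/(t^4 - 8*t^3 + 24*t^2 - 32*t + 16)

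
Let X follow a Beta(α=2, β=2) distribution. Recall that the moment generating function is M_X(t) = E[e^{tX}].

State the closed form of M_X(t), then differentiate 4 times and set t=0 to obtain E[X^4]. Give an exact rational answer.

E[X^4] = d^4M/dt^4 |_{t=0} = 1/7

M_X(t) = ₁F₁(2; 4; t)
dM/dt = ₁F₁(3; 5; t)/2
d^2M/dt^2 = 3*₁F₁(4; 6; t)/10
d^3M/dt^3 = ₁F₁(5; 7; t)/5
d^4M/dt^4 = ₁F₁(6; 8; t)/7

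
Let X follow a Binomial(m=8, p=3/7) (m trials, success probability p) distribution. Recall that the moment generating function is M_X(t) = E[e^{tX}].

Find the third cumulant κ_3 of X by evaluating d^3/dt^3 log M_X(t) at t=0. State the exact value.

M_X(t) = (3*e^(t)/7 + 4/7)^8
K_X(t) = log M_X(t) = 8*log(3*e^(t)/7 + 4/7)
D^3[K](t) = (-288*e^(2*t) + 384*e^(t))/(27*e^(3*t) + 108*e^(2*t) + 144*e^(t) + 64)

κ_3 = D^3[K](0) = 96/343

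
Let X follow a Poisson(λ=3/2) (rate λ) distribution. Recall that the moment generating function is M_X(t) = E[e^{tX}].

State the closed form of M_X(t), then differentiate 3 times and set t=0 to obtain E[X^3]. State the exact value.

E[X^3] = M′′′(0) = 93/8

M_X(t) = e^(3*e^(t)/2 - 3/2)
M′(t) = 3*e^(-3/2)*e^(t)*e^(3*e^(t)/2)/2
M′′(t) = (9*e^(2*t)*e^(3*e^(t)/2) + 6*e^(t)*e^(3*e^(t)/2))*e^(-3/2)/4
M′′′(t) = (27*e^(3*t)*e^(3*e^(t)/2) + 54*e^(2*t)*e^(3*e^(t)/2) + 12*e^(t)*e^(3*e^(t)/2))*e^(-3/2)/8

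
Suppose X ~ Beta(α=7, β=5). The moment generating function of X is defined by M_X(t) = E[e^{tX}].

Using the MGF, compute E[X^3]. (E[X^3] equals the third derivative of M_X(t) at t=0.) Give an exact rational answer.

E[X^3] = D^3[M](0) = 3/13

M_X(t) = ₁F₁(7; 12; t)
D^3[M](t) = 3*₁F₁(10; 15; t)/13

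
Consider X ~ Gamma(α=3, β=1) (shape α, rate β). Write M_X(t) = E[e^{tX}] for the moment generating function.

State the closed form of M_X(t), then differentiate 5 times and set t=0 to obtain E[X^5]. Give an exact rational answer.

E[X^5] = M′′′′′(0) = 2520

M_X(t) = (1 - t)^(-3)
M′(t) = 3/(t^4 - 4*t^3 + 6*t^2 - 4*t + 1)
M′′(t) = -12/(t^5 - 5*t^4 + 10*t^3 - 10*t^2 + 5*t - 1)
M′′′(t) = 60/(t^6 - 6*t^5 + 15*t^4 - 20*t^3 + 15*t^2 - 6*t + 1)
M′′′′(t) = -360/(t^7 - 7*t^6 + 21*t^5 - 35*t^4 + 35*t^3 - 21*t^2 + 7*t - 1)
M′′′′′(t) = 2520/(t^8 - 8*t^7 + 28*t^6 - 56*t^5 + 70*t^4 - 56*t^3 + 28*t^2 - 8*t + 1)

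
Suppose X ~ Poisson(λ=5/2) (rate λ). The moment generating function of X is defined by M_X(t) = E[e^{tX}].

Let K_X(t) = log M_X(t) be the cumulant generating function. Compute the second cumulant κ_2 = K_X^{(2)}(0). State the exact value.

κ_2 = K′′(0) = 5/2

M_X(t) = e^(5*e^(t)/2 - 5/2)
K_X(t) = log M_X(t) = 5*e^(t)/2 - 5/2
K′(t) = 5*e^(t)/2
K′′(t) = 5*e^(t)/2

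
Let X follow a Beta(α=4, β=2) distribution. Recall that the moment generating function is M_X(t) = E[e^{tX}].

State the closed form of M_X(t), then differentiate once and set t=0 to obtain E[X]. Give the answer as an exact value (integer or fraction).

M_X(t) = ₁F₁(4; 6; t)
D[M](t) = 2*₁F₁(5; 7; t)/3

E[X] = D[M](0) = 2/3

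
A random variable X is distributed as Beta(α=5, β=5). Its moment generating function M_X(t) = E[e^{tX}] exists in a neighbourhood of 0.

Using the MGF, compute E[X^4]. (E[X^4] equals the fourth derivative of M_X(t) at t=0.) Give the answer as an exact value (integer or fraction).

M_X(t) = ₁F₁(5; 10; t)
M′(t) = ₁F₁(6; 11; t)/2
M′′(t) = 3*₁F₁(7; 12; t)/11
M′′′(t) = 7*₁F₁(8; 13; t)/44
M′′′′(t) = 14*₁F₁(9; 14; t)/143

E[X^4] = M′′′′(0) = 14/143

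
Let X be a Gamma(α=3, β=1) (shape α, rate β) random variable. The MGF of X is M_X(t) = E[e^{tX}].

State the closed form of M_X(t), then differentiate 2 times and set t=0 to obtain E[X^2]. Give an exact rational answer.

M_X(t) = (1 - t)^(-3)
M^(2)(t) = -12/(t^5 - 5*t^4 + 10*t^3 - 10*t^2 + 5*t - 1)

E[X^2] = M^(2)(0) = 12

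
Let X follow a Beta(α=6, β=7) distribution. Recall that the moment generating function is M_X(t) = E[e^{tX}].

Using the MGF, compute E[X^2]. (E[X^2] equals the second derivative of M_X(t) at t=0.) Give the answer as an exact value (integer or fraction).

E[X^2] = M′′(0) = 3/13

M_X(t) = ₁F₁(6; 13; t)
M′(t) = 6*₁F₁(7; 14; t)/13
M′′(t) = 3*₁F₁(8; 15; t)/13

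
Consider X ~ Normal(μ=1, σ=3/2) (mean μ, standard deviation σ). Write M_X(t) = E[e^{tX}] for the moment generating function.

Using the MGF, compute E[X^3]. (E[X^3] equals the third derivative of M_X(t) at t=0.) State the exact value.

M_X(t) = e^(9*t^2/8 + t)
M^(3)(t) = 729*t^3*e^(t)*e^(9*t^2/8)/64 + 243*t^2*e^(t)*e^(9*t^2/8)/16 + 351*t*e^(t)*e^(9*t^2/8)/16 + 31*e^(t)*e^(9*t^2/8)/4

E[X^3] = M^(3)(0) = 31/4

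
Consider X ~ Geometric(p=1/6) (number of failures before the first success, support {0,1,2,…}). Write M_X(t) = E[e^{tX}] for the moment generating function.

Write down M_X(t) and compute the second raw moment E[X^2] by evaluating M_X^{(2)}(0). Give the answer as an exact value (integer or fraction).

E[X^2] = D^2[M](0) = 55

M_X(t) = 1/(6*(1 - 5*e^(t)/6))
D^2[M](t) = (-25*e^(2*t) - 30*e^(t))/(125*e^(3*t) - 450*e^(2*t) + 540*e^(t) - 216)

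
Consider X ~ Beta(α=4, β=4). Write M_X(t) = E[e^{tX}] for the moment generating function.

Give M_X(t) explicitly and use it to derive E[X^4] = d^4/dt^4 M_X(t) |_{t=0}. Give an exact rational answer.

E[X^4] = M′′′′(0) = 7/66

M_X(t) = ₁F₁(4; 8; t)
M′(t) = ₁F₁(5; 9; t)/2
M′′(t) = 5*₁F₁(6; 10; t)/18
M′′′(t) = ₁F₁(7; 11; t)/6
M′′′′(t) = 7*₁F₁(8; 12; t)/66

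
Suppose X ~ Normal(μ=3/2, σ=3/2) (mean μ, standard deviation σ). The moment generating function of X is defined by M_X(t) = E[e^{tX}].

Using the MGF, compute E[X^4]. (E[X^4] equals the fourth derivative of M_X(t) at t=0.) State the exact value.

E[X^4] = M^(4)(0) = 405/8

M_X(t) = e^(9*t^2/8 + 3*t/2)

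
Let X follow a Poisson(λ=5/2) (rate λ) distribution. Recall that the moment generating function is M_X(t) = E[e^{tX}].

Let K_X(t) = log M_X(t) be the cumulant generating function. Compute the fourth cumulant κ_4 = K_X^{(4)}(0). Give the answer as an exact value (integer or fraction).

κ_4 = K′′′′(0) = 5/2

M_X(t) = e^(5*e^(t)/2 - 5/2)
K_X(t) = log M_X(t) = 5*e^(t)/2 - 5/2
K′(t) = 5*e^(t)/2
K′′(t) = 5*e^(t)/2
K′′′(t) = 5*e^(t)/2
K′′′′(t) = 5*e^(t)/2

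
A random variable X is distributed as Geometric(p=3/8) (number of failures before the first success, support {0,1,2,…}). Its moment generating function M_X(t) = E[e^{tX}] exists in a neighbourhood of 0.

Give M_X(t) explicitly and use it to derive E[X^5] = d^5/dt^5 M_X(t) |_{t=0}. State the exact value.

E[X^5] = M^(5)(0) = 338135/81

M_X(t) = 3/(8*(1 - 5*e^(t)/8))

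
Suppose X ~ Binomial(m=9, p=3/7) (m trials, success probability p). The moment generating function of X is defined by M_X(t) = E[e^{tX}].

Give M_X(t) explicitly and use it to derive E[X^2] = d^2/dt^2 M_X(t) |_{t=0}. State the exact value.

M_X(t) = (3*e^(t)/7 + 4/7)^9

E[X^2] = M′′(0) = 837/49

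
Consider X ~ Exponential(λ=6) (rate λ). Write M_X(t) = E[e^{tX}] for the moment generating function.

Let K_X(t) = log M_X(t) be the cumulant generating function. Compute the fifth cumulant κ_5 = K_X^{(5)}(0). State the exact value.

κ_5 = K′′′′′(0) = 1/324

M_X(t) = 6/(6 - t)
K_X(t) = log M_X(t) = -log(6 - t) + log(6)
K′(t) = -1/(t - 6)
K′′(t) = 1/(t^2 - 12*t + 36)
K′′′(t) = -2/(t^3 - 18*t^2 + 108*t - 216)
K′′′′(t) = 6/(t^4 - 24*t^3 + 216*t^2 - 864*t + 1296)
K′′′′′(t) = -24/(t^5 - 30*t^4 + 360*t^3 - 2160*t^2 + 6480*t - 7776)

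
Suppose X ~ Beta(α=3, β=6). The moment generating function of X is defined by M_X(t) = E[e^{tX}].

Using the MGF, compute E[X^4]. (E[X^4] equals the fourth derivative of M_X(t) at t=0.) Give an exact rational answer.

M_X(t) = ₁F₁(3; 9; t)
D^4[M](t) = ₁F₁(7; 13; t)/33

E[X^4] = D^4[M](0) = 1/33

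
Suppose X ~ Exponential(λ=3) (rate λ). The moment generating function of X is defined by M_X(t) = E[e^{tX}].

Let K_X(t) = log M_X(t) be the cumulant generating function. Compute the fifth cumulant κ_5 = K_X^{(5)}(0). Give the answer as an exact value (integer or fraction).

κ_5 = d^5K/dt^5 |_{t=0} = 8/81

M_X(t) = 3/(3 - t)
K_X(t) = log M_X(t) = -log(3 - t) + log(3)
dK/dt = -1/(t - 3)
d^2K/dt^2 = 1/(t^2 - 6*t + 9)
d^3K/dt^3 = -2/(t^3 - 9*t^2 + 27*t - 27)
d^4K/dt^4 = 6/(t^4 - 12*t^3 + 54*t^2 - 108*t + 81)
d^5K/dt^5 = -24/(t^5 - 15*t^4 + 90*t^3 - 270*t^2 + 405*t - 243)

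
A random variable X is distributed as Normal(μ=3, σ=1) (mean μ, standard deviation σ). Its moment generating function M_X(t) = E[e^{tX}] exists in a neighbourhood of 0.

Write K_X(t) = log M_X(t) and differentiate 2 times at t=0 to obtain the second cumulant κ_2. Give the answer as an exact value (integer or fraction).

M_X(t) = e^(t^2/2 + 3*t)
K_X(t) = log M_X(t) = t^2/2 + 3*t
dK/dt = t + 3
d^2K/dt^2 = 1

κ_2 = d^2K/dt^2 |_{t=0} = 1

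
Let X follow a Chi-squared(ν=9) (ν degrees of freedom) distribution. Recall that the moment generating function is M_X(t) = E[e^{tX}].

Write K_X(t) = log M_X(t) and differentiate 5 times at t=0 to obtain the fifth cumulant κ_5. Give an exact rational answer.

κ_5 = D^5[K](0) = 3456

M_X(t) = (1 - 2*t)^(-9/2)
K_X(t) = log M_X(t) = -9*log(1 - 2*t)/2
D^5[K](t) = -3456/(32*t^5 - 80*t^4 + 80*t^3 - 40*t^2 + 10*t - 1)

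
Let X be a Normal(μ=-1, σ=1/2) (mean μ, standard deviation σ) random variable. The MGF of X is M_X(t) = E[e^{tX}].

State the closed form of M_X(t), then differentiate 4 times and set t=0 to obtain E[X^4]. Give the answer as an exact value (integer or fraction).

M_X(t) = e^(t^2/8 - t)
M′(t) = t*e^(-t)*e^(t^2/8)/4 - e^(-t)*e^(t^2/8)
M′′(t) = (t^2*e^(t^2/8) - 8*t*e^(t^2/8) + 20*e^(t^2/8))*e^(-t)/16
M′′′(t) = (t^3*e^(t^2/8) - 12*t^2*e^(t^2/8) + 60*t*e^(t^2/8) - 112*e^(t^2/8))*e^(-t)/64
M′′′′(t) = (t^4*e^(t^2/8) - 16*t^3*e^(t^2/8) + 120*t^2*e^(t^2/8) - 448*t*e^(t^2/8) + 688*e^(t^2/8))*e^(-t)/256

E[X^4] = M′′′′(0) = 43/16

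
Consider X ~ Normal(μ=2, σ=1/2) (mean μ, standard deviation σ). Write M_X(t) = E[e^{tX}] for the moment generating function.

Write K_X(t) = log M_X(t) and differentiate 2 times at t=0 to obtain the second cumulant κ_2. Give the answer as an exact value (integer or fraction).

κ_2 = K^(2)(0) = 1/4

M_X(t) = e^(t^2/8 + 2*t)
K_X(t) = log M_X(t) = t^2/8 + 2*t
K^(2)(t) = 1/4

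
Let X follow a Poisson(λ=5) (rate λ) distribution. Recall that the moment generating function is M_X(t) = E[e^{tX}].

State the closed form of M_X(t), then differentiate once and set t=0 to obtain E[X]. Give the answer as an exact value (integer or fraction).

M_X(t) = e^(5*e^(t) - 5)
M^(1)(t) = 5*e^(-5)*e^(t)*e^(5*e^(t))

E[X] = M^(1)(0) = 5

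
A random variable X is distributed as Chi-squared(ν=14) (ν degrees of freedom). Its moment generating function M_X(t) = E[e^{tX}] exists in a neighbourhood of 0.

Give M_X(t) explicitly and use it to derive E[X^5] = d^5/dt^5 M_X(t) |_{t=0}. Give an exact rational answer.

E[X^5] = M′′′′′(0) = 1774080

M_X(t) = (1 - 2*t)^(-7)
M′(t) = 14/(256*t^8 - 1024*t^7 + 1792*t^6 - 1792*t^5 + 1120*t^4 - 448*t^3 + 112*t^2 - 16*t + 1)
M′′(t) = -224/(512*t^9 - 2304*t^8 + 4608*t^7 - 5376*t^6 + 4032*t^5 - 2016*t^4 + 672*t^3 - 144*t^2 + 18*t - 1)
M′′′(t) = 4032/(1024*t^10 - 5120*t^9 + 11520*t^8 - 15360*t^7 + 13440*t^6 - 8064*t^5 + 3360*t^4 - 960*t^3 + 180*t^2 - 20*t + 1)
M′′′′(t) = -80640/(2048*t^11 - 11264*t^10 + 28160*t^9 - 42240*t^8 + 42240*t^7 - 29568*t^6 + 14784*t^5 - 5280*t^4 + 1320*t^3 - 220*t^2 + 22*t - 1)
M′′′′′(t) = 1774080/(4096*t^12 - 24576*t^11 + 67584*t^10 - 112640*t^9 + 126720*t^8 - 101376*t^7 + 59136*t^6 - 25344*t^5 + 7920*t^4 - 1760*t^3 + 264*t^2 - 24*t + 1)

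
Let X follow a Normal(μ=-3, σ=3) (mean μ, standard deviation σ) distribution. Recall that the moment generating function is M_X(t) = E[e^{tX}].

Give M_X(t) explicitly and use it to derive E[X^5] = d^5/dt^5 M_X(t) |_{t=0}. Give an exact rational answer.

M_X(t) = e^(9*t^2/2 - 3*t)
M′(t) = 9*t*e^(-3*t)*e^(9*t^2/2) - 3*e^(-3*t)*e^(9*t^2/2)
M′′(t) = (81*t^2*e^(9*t^2/2) - 54*t*e^(9*t^2/2) + 18*e^(9*t^2/2))*e^(-3*t)
M′′′(t) = (729*t^3*e^(9*t^2/2) - 729*t^2*e^(9*t^2/2) + 486*t*e^(9*t^2/2) - 108*e^(9*t^2/2))*e^(-3*t)
M′′′′(t) = (6561*t^4*e^(9*t^2/2) - 8748*t^3*e^(9*t^2/2) + 8748*t^2*e^(9*t^2/2) - 3888*t*e^(9*t^2/2) + 810*e^(9*t^2/2))*e^(-3*t)
M′′′′′(t) = (59049*t^5*e^(9*t^2/2) - 98415*t^4*e^(9*t^2/2) + 131220*t^3*e^(9*t^2/2) - 87480*t^2*e^(9*t^2/2) + 36450*t*e^(9*t^2/2) - 6318*e^(9*t^2/2))*e^(-3*t)

E[X^5] = M′′′′′(0) = -6318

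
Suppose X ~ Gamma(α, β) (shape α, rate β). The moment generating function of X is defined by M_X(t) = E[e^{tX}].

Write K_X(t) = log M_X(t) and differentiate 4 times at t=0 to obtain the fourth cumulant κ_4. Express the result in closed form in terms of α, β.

κ_4 = K^(4)(0) = 6*α/β^4

M_X(t) = (β/(β - t))^α
K_X(t) = log M_X(t) = α*(log(β) - log(β - t))
K^(4)(t) = 6*α/(β^4 - 4*β^3*t + 6*β^2*t^2 - 4*β*t^3 + t^4)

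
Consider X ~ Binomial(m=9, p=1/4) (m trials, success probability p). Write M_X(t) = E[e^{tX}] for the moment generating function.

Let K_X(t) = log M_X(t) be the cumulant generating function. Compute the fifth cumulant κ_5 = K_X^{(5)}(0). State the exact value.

M_X(t) = (e^(t)/4 + 3/4)^9
K_X(t) = log M_X(t) = 9*log(e^(t)/4 + 3/4)
D^5[K](t) = (-27*e^(4*t) + 891*e^(3*t) - 2673*e^(2*t) + 729*e^(t))/(e^(5*t) + 15*e^(4*t) + 90*e^(3*t) + 270*e^(2*t) + 405*e^(t) + 243)

κ_5 = D^5[K](0) = -135/128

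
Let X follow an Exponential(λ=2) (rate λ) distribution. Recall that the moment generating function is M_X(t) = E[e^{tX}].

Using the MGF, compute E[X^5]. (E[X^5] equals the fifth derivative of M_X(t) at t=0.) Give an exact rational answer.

M_X(t) = 2/(2 - t)
M′(t) = 2/(t^2 - 4*t + 4)
M′′(t) = -4/(t^3 - 6*t^2 + 12*t - 8)
M′′′(t) = 12/(t^4 - 8*t^3 + 24*t^2 - 32*t + 16)
M′′′′(t) = -48/(t^5 - 10*t^4 + 40*t^3 - 80*t^2 + 80*t - 32)
M′′′′′(t) = 240/(t^6 - 12*t^5 + 60*t^4 - 160*t^3 + 240*t^2 - 192*t + 64)

E[X^5] = M′′′′′(0) = 15/4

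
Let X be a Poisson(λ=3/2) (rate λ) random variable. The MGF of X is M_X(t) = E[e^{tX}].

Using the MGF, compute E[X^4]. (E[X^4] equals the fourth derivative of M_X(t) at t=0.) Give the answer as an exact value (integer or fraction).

E[X^4] = d^4M/dt^4 |_{t=0} = 681/16

M_X(t) = e^(3*e^(t)/2 - 3/2)
dM/dt = 3*e^(-3/2)*e^(t)*e^(3*e^(t)/2)/2
d^2M/dt^2 = (9*e^(2*t)*e^(3*e^(t)/2) + 6*e^(t)*e^(3*e^(t)/2))*e^(-3/2)/4
d^3M/dt^3 = (27*e^(3*t)*e^(3*e^(t)/2) + 54*e^(2*t)*e^(3*e^(t)/2) + 12*e^(t)*e^(3*e^(t)/2))*e^(-3/2)/8
d^4M/dt^4 = (81*e^(4*t)*e^(3*e^(t)/2) + 324*e^(3*t)*e^(3*e^(t)/2) + 252*e^(2*t)*e^(3*e^(t)/2) + 24*e^(t)*e^(3*e^(t)/2))*e^(-3/2)/16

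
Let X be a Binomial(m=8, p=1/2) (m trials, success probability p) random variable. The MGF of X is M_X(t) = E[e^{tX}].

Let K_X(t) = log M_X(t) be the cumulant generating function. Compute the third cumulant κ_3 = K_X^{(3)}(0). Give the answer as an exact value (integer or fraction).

κ_3 = K′′′(0) = 0

M_X(t) = (e^(t)/2 + 1/2)^8
K_X(t) = log M_X(t) = 8*log(e^(t)/2 + 1/2)
K′(t) = 8*e^(t)/(e^(t) + 1)
K′′(t) = 8*e^(t)/(e^(2*t) + 2*e^(t) + 1)
K′′′(t) = (-8*e^(2*t) + 8*e^(t))/(e^(3*t) + 3*e^(2*t) + 3*e^(t) + 1)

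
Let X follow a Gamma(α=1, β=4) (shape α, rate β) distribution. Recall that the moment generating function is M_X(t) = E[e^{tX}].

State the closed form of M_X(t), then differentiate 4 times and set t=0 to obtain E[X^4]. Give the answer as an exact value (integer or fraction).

E[X^4] = d^4M/dt^4 |_{t=0} = 3/32

M_X(t) = 4/(4 - t)
dM/dt = 4/(t^2 - 8*t + 16)
d^2M/dt^2 = -8/(t^3 - 12*t^2 + 48*t - 64)
d^3M/dt^3 = 24/(t^4 - 16*t^3 + 96*t^2 - 256*t + 256)
d^4M/dt^4 = -96/(t^5 - 20*t^4 + 160*t^3 - 640*t^2 + 1280*t - 1024)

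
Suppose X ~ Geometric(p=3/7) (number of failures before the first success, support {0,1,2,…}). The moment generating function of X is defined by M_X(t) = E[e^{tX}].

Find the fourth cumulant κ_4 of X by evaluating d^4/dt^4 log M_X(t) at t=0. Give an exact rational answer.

κ_4 = D^4[K](0) = 1652/27

M_X(t) = 3/(7*(1 - 4*e^(t)/7))
K_X(t) = log M_X(t) = -log(1 - 4*e^(t)/7) - log(7) + log(3)
D^4[K](t) = (448*e^(3*t) + 3136*e^(2*t) + 1372*e^(t))/(256*e^(4*t) - 1792*e^(3*t) + 4704*e^(2*t) - 5488*e^(t) + 2401)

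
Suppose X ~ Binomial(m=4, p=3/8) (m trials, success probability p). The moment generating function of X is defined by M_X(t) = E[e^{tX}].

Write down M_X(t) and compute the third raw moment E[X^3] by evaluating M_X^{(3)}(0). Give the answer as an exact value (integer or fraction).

E[X^3] = M^(3)(0) = 501/64

M_X(t) = (3*e^(t)/8 + 5/8)^4
M^(3)(t) = 81*e^(4*t)/64 + 3645*e^(3*t)/1024 + 675*e^(2*t)/256 + 375*e^(t)/1024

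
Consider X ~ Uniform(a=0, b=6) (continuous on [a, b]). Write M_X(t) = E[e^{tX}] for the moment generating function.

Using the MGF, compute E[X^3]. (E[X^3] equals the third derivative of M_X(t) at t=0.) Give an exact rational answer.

E[X^3] = M′′′(0) = 54

M_X(t) = (e^(6*t) - 1)/(6*t)
M′(t) = (6*t*e^(6*t) - e^(6*t) + 1)/(6*t^2)
M′′(t) = (18*t^2*e^(6*t) - 6*t*e^(6*t) + e^(6*t) - 1)/(3*t^3)
M′′′(t) = (36*t^3*e^(6*t) - 18*t^2*e^(6*t) + 6*t*e^(6*t) - e^(6*t) + 1)/t^4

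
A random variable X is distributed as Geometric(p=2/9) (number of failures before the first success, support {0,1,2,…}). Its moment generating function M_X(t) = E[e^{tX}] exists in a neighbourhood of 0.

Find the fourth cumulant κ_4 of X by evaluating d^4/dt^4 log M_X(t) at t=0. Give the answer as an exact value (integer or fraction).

κ_4 = D^4[K](0) = 12033/8

M_X(t) = 2/(9*(1 - 7*e^(t)/9))
K_X(t) = log M_X(t) = -log(1 - 7*e^(t)/9) - 2*log(3) + log(2)
D^4[K](t) = (3087*e^(3*t) + 15876*e^(2*t) + 5103*e^(t))/(2401*e^(4*t) - 12348*e^(3*t) + 23814*e^(2*t) - 20412*e^(t) + 6561)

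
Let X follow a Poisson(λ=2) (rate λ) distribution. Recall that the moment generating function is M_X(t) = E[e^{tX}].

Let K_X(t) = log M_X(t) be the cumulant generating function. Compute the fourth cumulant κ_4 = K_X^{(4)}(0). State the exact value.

κ_4 = K^(4)(0) = 2

M_X(t) = e^(2*e^(t) - 2)
K_X(t) = log M_X(t) = 2*e^(t) - 2
K^(4)(t) = 2*e^(t)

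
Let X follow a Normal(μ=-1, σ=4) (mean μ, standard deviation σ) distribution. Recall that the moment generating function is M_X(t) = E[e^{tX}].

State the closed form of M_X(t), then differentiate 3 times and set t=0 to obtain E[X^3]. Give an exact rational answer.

M_X(t) = e^(8*t^2 - t)
D^3[M](t) = (4096*t^3*e^(8*t^2) - 768*t^2*e^(8*t^2) + 816*t*e^(8*t^2) - 49*e^(8*t^2))*e^(-t)

E[X^3] = D^3[M](0) = -49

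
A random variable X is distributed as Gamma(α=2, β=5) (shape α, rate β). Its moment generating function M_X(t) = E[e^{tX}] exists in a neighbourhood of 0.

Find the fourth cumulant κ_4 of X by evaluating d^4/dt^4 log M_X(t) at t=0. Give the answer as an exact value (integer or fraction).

κ_4 = D^4[K](0) = 12/625

M_X(t) = 25/(5 - t)^2
K_X(t) = log M_X(t) = -2*log(5 - t) + 2*log(5)
D^4[K](t) = 12/(t^4 - 20*t^3 + 150*t^2 - 500*t + 625)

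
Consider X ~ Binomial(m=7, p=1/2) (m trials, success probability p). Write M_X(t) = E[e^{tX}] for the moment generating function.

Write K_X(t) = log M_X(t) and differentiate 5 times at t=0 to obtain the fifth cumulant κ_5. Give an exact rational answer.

M_X(t) = (e^(t)/2 + 1/2)^7
K_X(t) = log M_X(t) = 7*log(e^(t)/2 + 1/2)
D^5[K](t) = (-7*e^(4*t) + 77*e^(3*t) - 77*e^(2*t) + 7*e^(t))/(e^(5*t) + 5*e^(4*t) + 10*e^(3*t) + 10*e^(2*t) + 5*e^(t) + 1)

κ_5 = D^5[K](0) = 0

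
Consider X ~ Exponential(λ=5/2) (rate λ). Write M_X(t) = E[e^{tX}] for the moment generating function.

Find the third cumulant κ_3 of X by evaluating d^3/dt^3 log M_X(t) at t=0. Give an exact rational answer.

κ_3 = d^3K/dt^3 |_{t=0} = 16/125

M_X(t) = 5/(2*(5/2 - t))
K_X(t) = log M_X(t) = -log(5/2 - t) - log(2) + log(5)
dK/dt = -2/(2*t - 5)
d^2K/dt^2 = 4/(4*t^2 - 20*t + 25)
d^3K/dt^3 = -16/(8*t^3 - 60*t^2 + 150*t - 125)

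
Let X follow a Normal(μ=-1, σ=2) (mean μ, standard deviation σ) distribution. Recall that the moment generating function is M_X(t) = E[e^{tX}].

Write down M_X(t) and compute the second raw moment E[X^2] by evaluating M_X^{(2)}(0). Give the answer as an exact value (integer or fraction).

M_X(t) = e^(2*t^2 - t)
M′(t) = 4*t*e^(-t)*e^(2*t^2) - e^(-t)*e^(2*t^2)
M′′(t) = (16*t^2*e^(2*t^2) - 8*t*e^(2*t^2) + 5*e^(2*t^2))*e^(-t)

E[X^2] = M′′(0) = 5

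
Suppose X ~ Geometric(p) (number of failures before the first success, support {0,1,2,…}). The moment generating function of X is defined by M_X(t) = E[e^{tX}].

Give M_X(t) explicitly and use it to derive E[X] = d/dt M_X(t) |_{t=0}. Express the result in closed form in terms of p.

E[X] = D[M](0) = (1 - p)/p

M_X(t) = p/(-(1 - p)*e^(t) + 1)
D[M](t) = (-p^2*e^(t) + p*e^(t))/(p^2*e^(2*t) - 2*p*e^(2*t) + 2*p*e^(t) + e^(2*t) - 2*e^(t) + 1)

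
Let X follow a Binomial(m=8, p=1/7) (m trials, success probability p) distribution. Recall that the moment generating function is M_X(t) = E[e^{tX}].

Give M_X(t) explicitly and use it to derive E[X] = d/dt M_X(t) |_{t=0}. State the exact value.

E[X] = dM/dt |_{t=0} = 8/7

M_X(t) = (e^(t)/7 + 6/7)^8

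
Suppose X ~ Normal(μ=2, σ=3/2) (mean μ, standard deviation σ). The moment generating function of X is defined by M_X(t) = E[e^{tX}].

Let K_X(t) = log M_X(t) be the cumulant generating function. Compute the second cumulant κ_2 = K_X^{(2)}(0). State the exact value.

κ_2 = D^2[K](0) = 9/4

M_X(t) = e^(9*t^2/8 + 2*t)
K_X(t) = log M_X(t) = 9*t^2/8 + 2*t
D^2[K](t) = 9/4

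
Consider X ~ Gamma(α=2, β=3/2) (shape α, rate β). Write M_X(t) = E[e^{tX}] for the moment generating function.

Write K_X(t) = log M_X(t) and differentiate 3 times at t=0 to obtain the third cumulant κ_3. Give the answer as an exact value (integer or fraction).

κ_3 = K′′′(0) = 32/27

M_X(t) = 9/(4*(3/2 - t)^2)
K_X(t) = log M_X(t) = -2*log(3/2 - t) - 2*log(2) + 2*log(3)
K′(t) = -4/(2*t - 3)
K′′(t) = 8/(4*t^2 - 12*t + 9)
K′′′(t) = -32/(8*t^3 - 36*t^2 + 54*t - 27)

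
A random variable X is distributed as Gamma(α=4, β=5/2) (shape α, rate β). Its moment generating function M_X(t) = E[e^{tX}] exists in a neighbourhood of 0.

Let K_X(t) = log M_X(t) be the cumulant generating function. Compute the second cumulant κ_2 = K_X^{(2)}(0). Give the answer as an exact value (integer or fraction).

κ_2 = K′′(0) = 16/25

M_X(t) = 625/(16*(5/2 - t)^4)
K_X(t) = log M_X(t) = -4*log(5/2 - t) - 4*log(2) + 4*log(5)
K′(t) = -8/(2*t - 5)
K′′(t) = 16/(4*t^2 - 20*t + 25)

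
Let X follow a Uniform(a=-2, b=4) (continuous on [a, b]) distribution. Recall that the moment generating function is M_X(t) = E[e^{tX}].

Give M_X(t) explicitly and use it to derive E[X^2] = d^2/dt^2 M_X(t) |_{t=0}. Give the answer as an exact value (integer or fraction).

E[X^2] = M′′(0) = 4

M_X(t) = (e^(4*t) - e^(-2*t))/(6*t)
M′(t) = (4*t*e^(6*t) + 2*t - e^(6*t) + 1)*e^(-2*t)/(6*t^2)
M′′(t) = (8*t^2*e^(6*t) - 2*t^2 - 4*t*e^(6*t) - 2*t + e^(6*t) - 1)*e^(-2*t)/(3*t^3)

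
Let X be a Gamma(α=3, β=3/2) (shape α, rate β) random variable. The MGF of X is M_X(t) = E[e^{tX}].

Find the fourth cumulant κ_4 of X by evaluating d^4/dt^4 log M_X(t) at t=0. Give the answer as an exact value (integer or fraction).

κ_4 = d^4K/dt^4 |_{t=0} = 32/9

M_X(t) = 27/(8*(3/2 - t)^3)
K_X(t) = log M_X(t) = -3*log(3/2 - t) - 3*log(2) + 3*log(3)
dK/dt = -6/(2*t - 3)
d^2K/dt^2 = 12/(4*t^2 - 12*t + 9)
d^3K/dt^3 = -48/(8*t^3 - 36*t^2 + 54*t - 27)
d^4K/dt^4 = 288/(16*t^4 - 96*t^3 + 216*t^2 - 216*t + 81)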